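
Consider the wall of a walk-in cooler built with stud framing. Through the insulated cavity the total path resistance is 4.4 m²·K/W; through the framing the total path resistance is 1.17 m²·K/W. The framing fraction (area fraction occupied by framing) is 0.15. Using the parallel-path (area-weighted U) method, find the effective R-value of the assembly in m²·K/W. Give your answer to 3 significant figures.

3.11 m²·K/W

U_eff = 0.85/4.4 + 0.15/1.17 = 0.1932 + 0.1282 = 0.3214
R_eff = 1/U_eff = 3.112 m²·K/W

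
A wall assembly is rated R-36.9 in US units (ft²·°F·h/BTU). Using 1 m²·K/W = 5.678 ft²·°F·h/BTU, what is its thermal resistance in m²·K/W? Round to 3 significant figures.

R_SI = 36.9/5.678 = 6.499

6.50 m²·K/W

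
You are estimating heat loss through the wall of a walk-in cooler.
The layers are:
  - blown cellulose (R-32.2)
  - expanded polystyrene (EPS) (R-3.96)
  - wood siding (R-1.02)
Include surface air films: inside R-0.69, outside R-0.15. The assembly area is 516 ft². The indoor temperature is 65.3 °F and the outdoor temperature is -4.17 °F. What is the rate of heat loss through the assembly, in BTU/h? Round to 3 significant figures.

943 BTU/h

R_total = 0.69 + 32.2 + 3.96 + 1.02 + 0.15 = 38.02 ft²·°F·h/BTU
Q = A·ΔT/R = 516 × (65.3 − (-4.17)) / 38.02 = 942.8 BTU/h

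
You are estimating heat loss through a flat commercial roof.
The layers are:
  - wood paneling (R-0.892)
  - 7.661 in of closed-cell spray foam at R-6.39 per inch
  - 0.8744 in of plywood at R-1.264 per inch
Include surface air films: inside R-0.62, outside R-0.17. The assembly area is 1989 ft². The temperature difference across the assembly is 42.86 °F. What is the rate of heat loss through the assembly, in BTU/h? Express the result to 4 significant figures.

7.661 × 6.39 = 48.954
0.8744 × 1.264 = 1.1052
R_total = 0.62 + 0.892 + 48.954 + 1.1052 + 0.17 = 51.741 ft²·°F·h/BTU
Q = A·ΔT/R = 1989 × 42.86 / 51.741 = 1647.6 BTU/h

1648 BTU/h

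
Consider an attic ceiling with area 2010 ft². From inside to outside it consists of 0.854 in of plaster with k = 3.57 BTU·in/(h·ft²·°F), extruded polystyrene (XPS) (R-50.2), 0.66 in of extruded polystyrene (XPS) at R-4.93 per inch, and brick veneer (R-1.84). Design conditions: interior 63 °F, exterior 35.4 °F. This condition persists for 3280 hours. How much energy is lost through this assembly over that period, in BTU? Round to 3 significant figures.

0.854/3.57 = 0.2392
0.66 × 4.93 = 3.254
R_total = 0.2392 + 50.2 + 3.254 + 1.84 = 55.53 ft²·°F·h/BTU
Q = 2010 × (63 − 35.4) / 55.53 = 999 BTU/h
E = 999 × 3280 = 3277000 BTU

3280000 BTU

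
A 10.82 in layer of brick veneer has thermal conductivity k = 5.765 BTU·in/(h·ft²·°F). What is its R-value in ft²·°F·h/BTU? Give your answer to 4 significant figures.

R = L/k = 10.82/5.765 = 1.8768 ft²·°F·h/BTU

1.877 ft²·°F·h/BTU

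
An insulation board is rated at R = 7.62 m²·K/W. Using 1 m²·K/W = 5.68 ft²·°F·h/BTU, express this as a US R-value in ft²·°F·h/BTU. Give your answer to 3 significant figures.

43.3 ft²·°F·h/BTU

R_US = 7.62 × 5.68 = 43.28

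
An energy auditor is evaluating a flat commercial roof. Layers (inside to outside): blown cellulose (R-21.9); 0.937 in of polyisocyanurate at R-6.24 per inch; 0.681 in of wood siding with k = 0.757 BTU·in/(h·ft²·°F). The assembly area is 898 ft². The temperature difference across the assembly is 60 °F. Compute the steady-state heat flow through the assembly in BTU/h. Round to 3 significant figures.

1880 BTU/h

0.937 × 6.24 = 5.847
0.681/0.757 = 0.8996
R_total = 21.9 + 5.847 + 0.8996 = 28.65 ft²·°F·h/BTU
Q = A·ΔT/R = 898 × 60 / 28.65 = 1881 BTU/h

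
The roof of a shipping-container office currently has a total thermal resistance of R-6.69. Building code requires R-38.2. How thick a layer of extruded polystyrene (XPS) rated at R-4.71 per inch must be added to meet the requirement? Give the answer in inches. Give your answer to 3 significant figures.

6.69 in

ΔR = 38.2 − 6.69 = 31.51 ft²·°F·h/BTU
L = ΔR / (R/in) = 31.51/4.71 = 6.69 in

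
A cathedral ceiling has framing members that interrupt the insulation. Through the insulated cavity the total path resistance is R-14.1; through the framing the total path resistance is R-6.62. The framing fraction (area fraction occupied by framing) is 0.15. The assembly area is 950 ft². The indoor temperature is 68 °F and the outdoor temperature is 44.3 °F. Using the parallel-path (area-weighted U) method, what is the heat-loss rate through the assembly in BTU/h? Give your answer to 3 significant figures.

U_eff = 0.85/14.1 + 0.15/6.62 = 0.06028 + 0.02266 = 0.08294
R_eff = 1/U_eff = 12.06 ft²·°F·h/BTU
Q = 950 × (68 − 44.3) / 12.06 = 1867 BTU/h

1870 BTU/h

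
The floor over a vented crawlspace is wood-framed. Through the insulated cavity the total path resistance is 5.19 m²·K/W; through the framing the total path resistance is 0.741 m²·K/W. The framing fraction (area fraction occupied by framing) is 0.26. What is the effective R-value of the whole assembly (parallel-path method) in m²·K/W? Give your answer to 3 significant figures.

2.03 m²·K/W

U_eff = 0.74/5.19 + 0.26/0.741 = 0.1426 + 0.3509 = 0.4935
R_eff = 1/U_eff = 2.027 m²·K/W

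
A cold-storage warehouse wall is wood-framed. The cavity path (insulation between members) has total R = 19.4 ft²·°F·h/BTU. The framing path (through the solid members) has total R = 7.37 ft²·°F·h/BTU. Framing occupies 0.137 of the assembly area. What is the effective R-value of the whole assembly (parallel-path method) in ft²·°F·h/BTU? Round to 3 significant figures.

U_eff = 0.863/19.4 + 0.137/7.37 = 0.04448 + 0.01859 = 0.06307
R_eff = 1/U_eff = 15.85 ft²·°F·h/BTU

15.9 ft²·°F·h/BTU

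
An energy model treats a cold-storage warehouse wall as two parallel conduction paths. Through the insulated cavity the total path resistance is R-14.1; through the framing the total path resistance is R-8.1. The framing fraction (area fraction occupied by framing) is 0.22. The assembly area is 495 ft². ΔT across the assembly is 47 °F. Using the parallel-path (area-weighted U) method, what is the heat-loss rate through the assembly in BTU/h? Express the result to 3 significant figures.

1920 BTU/h

U_eff = 0.78/14.1 + 0.22/8.1 = 0.05532 + 0.02716 = 0.08248
R_eff = 1/U_eff = 12.12 ft²·°F·h/BTU
Q = 495 × 47 / 12.12 = 1919 BTU/h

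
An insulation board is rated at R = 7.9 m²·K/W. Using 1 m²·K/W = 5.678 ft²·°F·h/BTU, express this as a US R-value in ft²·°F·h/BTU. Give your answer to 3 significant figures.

R_US = 7.9 × 5.678 = 44.86

44.9 ft²·°F·h/BTU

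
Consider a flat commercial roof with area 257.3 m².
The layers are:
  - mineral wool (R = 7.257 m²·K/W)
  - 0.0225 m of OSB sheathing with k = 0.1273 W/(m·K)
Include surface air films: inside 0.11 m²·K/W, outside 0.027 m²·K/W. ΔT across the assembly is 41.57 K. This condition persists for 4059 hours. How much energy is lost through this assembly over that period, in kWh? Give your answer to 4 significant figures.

5735 kWh

0.0225/0.1273 = 0.17675
R_total = 0.11 + 7.257 + 0.17675 + 0.027 = 7.5707 m²·K/W
Q = 257.3 × 41.57 / 7.5707 = 1412.8 W
E = 1412.8 W × 4059 h / 1000 = 5734.6 kWh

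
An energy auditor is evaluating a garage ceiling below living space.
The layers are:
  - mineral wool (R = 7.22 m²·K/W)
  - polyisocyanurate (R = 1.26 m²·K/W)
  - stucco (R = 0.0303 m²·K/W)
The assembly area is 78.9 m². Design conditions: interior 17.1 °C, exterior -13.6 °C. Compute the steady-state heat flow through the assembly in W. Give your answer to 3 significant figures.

285 W

R_total = 7.22 + 1.26 + 0.0303 = 8.51 m²·K/W
Q = A·ΔT/R = 78.9 × (17.1 − (-13.6)) / 8.51 = 284.6 W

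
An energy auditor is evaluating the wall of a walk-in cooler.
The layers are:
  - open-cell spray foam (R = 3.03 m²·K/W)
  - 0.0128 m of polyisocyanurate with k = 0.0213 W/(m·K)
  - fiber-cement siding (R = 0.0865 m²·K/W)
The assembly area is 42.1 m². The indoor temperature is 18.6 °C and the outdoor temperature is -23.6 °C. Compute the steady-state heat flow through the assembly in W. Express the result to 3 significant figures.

478 W

0.0128/0.0213 = 0.6009
R_total = 3.03 + 0.6009 + 0.0865 = 3.717 m²·K/W
Q = A·ΔT/R = 42.1 × (18.6 − (-23.6)) / 3.717 = 477.9 W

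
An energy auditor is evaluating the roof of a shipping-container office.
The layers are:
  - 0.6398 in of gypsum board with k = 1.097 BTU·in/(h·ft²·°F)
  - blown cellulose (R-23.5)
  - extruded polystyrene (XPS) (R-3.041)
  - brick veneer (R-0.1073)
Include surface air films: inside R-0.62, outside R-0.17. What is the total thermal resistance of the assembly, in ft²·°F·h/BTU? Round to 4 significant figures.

0.6398/1.097 = 0.58323
R_total = 0.62 + 0.58323 + 23.5 + 3.041 + 0.1073 + 0.17 = 28.022 ft²·°F·h/BTU

28.02 ft²·°F·h/BTU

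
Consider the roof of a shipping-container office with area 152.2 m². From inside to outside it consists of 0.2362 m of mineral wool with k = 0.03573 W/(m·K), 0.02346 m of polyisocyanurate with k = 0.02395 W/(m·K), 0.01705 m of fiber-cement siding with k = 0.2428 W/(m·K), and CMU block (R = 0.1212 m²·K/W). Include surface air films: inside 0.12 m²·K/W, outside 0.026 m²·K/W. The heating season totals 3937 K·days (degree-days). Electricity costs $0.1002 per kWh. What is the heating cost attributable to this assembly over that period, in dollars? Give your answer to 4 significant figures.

0.2362/0.03573 = 6.6107
0.02346/0.02395 = 0.97954
0.01705/0.2428 = 0.070222
R_total = 0.12 + 6.6107 + 0.97954 + 0.070222 + 0.1212 + 0.026 = 7.9277 m²·K/W
E = A × HDD × 24 / R / 1000 = 152.2 × 3937 × 24 / 7.9277 / 1000 = 1814 kWh
Cost = 1814 × 0.1002 = $181.77

181.8 dollars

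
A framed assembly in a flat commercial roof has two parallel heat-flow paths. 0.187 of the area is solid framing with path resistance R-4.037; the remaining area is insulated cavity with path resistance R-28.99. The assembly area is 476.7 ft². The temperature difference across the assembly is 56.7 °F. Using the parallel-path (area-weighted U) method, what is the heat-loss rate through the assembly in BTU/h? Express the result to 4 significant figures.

U_eff = 0.813/28.99 + 0.187/4.037 = 0.028044 + 0.046322 = 0.074366
R_eff = 1/U_eff = 13.447 ft²·°F·h/BTU
Q = 476.7 × 56.7 / 13.447 = 2010 BTU/h

2010 BTU/h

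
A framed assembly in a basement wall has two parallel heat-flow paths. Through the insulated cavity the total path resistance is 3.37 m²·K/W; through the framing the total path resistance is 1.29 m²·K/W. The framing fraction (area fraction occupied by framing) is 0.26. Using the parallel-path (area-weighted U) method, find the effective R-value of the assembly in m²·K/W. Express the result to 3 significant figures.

U_eff = 0.74/3.37 + 0.26/1.29 = 0.2196 + 0.2016 = 0.4211
R_eff = 1/U_eff = 2.375 m²·K/W

2.37 m²·K/W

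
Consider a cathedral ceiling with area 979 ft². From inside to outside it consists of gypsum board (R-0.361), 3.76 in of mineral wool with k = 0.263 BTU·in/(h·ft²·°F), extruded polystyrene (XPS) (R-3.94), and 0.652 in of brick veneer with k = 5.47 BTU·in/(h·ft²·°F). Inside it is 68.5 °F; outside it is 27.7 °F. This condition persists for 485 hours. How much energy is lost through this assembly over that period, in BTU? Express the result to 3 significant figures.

1040000 BTU

3.76/0.263 = 14.3
0.652/5.47 = 0.1192
R_total = 0.361 + 14.3 + 3.94 + 0.1192 = 18.72 ft²·°F·h/BTU
Q = 979 × (68.5 − 27.7) / 18.72 = 2134 BTU/h
E = 2134 × 485 = 1035000 BTU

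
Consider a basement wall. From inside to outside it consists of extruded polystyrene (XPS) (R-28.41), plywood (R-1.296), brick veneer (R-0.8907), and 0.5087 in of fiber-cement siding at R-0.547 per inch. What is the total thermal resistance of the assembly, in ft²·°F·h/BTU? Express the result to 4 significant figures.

30.87 ft²·°F·h/BTU

0.5087 × 0.547 = 0.27826
R_total = 28.41 + 1.296 + 0.8907 + 0.27826 = 30.875 ft²·°F·h/BTU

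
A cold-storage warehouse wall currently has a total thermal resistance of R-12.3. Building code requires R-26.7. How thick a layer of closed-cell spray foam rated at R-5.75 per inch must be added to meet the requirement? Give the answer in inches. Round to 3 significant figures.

2.50 in

ΔR = 26.7 − 12.3 = 14.4 ft²·°F·h/BTU
L = ΔR / (R/in) = 14.4/5.75 = 2.504 in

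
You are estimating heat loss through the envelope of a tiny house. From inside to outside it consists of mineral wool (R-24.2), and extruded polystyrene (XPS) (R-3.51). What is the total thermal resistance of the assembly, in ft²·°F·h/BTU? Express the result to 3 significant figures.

R_total = 24.2 + 3.51 = 27.71 ft²·°F·h/BTU

27.7 ft²·°F·h/BTU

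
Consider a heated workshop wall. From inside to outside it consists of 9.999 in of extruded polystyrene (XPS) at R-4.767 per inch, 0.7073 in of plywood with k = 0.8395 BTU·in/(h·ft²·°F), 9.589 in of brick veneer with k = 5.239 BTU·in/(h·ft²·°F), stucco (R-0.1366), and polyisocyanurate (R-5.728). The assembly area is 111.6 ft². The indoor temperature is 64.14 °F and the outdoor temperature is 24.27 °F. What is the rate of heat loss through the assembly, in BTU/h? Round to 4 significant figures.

9.999 × 4.767 = 47.665
0.7073/0.8395 = 0.84253
9.589/5.239 = 1.8303
R_total = 47.665 + 0.84253 + 1.8303 + 0.1366 + 5.728 = 56.203 ft²·°F·h/BTU
Q = A·ΔT/R = 111.6 × (64.14 − 24.27) / 56.203 = 79.169 BTU/h

79.17 BTU/h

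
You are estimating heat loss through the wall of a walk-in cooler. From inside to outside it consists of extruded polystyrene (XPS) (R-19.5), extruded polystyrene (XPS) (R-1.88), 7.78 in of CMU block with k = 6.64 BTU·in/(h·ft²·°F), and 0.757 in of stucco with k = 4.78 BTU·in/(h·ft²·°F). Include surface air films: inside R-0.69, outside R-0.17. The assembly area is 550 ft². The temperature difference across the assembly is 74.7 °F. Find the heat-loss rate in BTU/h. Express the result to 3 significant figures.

7.78/6.64 = 1.172
0.757/4.78 = 0.1584
R_total = 0.69 + 19.5 + 1.88 + 1.172 + 0.1584 + 0.17 = 23.57 ft²·°F·h/BTU
Q = A·ΔT/R = 550 × 74.7 / 23.57 = 1743 BTU/h

1740 BTU/h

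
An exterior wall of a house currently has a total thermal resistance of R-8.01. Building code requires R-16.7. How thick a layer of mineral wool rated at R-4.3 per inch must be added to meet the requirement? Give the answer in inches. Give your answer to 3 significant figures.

ΔR = 16.7 − 8.01 = 8.69 ft²·°F·h/BTU
L = ΔR / (R/in) = 8.69/4.3 = 2.021 in

2.02 in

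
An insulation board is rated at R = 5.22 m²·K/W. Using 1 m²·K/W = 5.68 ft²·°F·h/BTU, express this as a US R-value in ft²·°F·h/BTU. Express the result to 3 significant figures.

29.6 ft²·°F·h/BTU

R_US = 5.22 × 5.68 = 29.65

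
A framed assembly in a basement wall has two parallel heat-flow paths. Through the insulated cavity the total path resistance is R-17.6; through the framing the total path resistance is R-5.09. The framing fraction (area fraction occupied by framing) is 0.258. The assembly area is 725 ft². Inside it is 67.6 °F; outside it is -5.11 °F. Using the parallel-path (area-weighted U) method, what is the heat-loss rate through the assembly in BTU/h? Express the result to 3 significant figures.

U_eff = 0.742/17.6 + 0.258/5.09 = 0.04216 + 0.05069 = 0.09285
R_eff = 1/U_eff = 10.77 ft²·°F·h/BTU
Q = 725 × (67.6 − (-5.11)) / 10.77 = 4894 BTU/h

4890 BTU/h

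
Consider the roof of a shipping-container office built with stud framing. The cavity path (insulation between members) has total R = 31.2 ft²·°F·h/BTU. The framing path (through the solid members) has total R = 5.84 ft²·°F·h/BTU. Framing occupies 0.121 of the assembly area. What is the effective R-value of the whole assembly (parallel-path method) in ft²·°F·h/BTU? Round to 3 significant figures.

20.5 ft²·°F·h/BTU

U_eff = 0.879/31.2 + 0.121/5.84 = 0.02817 + 0.02072 = 0.04889
R_eff = 1/U_eff = 20.45 ft²·°F·h/BTU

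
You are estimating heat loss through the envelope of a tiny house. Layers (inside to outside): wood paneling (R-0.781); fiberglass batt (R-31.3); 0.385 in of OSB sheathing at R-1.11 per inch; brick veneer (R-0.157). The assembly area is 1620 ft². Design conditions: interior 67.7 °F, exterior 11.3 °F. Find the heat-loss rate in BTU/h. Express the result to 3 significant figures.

2800 BTU/h

0.385 × 1.11 = 0.4274
R_total = 0.781 + 31.3 + 0.4274 + 0.157 = 32.67 ft²·°F·h/BTU
Q = A·ΔT/R = 1620 × (67.7 − 11.3) / 32.67 = 2797 BTU/h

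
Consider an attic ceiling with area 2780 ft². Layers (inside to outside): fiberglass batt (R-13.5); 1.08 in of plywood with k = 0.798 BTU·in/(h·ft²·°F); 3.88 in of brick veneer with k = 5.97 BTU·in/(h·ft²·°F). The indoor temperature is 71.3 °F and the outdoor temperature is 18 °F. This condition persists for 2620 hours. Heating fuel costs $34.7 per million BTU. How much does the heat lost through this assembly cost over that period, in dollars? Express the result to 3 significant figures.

1.08/0.798 = 1.353
3.88/5.97 = 0.6499
R_total = 13.5 + 1.353 + 0.6499 = 15.5 ft²·°F·h/BTU
Q = 2780 × (71.3 − 18) / 15.5 = 9558 BTU/h
E = 9558 × 2620 = 25040000 BTU
Cost = 25040000/10⁶ × 34.7 = $868.9

869 dollars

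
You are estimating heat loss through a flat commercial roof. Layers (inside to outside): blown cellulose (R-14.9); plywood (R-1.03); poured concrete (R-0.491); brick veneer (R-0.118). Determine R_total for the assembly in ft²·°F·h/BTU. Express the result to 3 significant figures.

16.5 ft²·°F·h/BTU

R_total = 14.9 + 1.03 + 0.491 + 0.118 = 16.54 ft²·°F·h/BTU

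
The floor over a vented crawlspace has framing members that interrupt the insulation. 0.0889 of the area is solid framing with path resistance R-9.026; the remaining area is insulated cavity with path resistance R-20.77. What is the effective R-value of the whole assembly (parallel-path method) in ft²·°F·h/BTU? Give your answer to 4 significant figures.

U_eff = 0.9111/20.77 + 0.0889/9.026 = 0.043866 + 0.0098493 = 0.053715
R_eff = 1/U_eff = 18.617 ft²·°F·h/BTU

18.62 ft²·°F·h/BTU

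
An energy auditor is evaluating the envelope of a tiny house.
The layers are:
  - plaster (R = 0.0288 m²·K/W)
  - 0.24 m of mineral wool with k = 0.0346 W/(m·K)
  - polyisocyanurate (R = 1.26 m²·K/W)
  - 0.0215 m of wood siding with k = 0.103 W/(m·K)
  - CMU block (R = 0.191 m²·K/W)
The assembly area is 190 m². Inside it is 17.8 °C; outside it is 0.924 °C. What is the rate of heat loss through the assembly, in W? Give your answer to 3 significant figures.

372 W

0.24/0.0346 = 6.936
0.0215/0.103 = 0.2087
R_total = 0.0288 + 6.936 + 1.26 + 0.2087 + 0.191 = 8.625 m²·K/W
Q = A·ΔT/R = 190 × (17.8 − 0.924) / 8.625 = 371.8 W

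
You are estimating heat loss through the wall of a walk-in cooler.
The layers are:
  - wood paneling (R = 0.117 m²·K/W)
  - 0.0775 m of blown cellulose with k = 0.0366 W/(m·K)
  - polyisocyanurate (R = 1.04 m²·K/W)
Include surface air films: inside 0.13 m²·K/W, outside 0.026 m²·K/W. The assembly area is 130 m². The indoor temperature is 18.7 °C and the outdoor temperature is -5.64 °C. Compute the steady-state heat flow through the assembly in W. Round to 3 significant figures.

922 W

0.0775/0.0366 = 2.117
R_total = 0.13 + 0.117 + 2.117 + 1.04 + 0.026 = 3.43 m²·K/W
Q = A·ΔT/R = 130 × (18.7 − (-5.64)) / 3.43 = 922.4 W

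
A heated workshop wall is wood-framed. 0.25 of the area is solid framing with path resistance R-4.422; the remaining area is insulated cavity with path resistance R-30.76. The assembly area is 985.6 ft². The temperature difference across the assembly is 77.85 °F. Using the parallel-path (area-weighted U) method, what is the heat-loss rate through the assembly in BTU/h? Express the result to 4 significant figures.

6209 BTU/h

U_eff = 0.75/30.76 + 0.25/4.422 = 0.024382 + 0.056536 = 0.080918
R_eff = 1/U_eff = 12.358 ft²·°F·h/BTU
Q = 985.6 × 77.85 / 12.358 = 6208.7 BTU/h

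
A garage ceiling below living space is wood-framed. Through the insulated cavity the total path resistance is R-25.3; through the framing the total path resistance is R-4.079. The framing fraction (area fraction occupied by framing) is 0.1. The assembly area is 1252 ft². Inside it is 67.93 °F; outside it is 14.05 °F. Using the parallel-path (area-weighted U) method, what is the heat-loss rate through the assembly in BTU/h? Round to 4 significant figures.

4053 BTU/h

U_eff = 0.9/25.3 + 0.1/4.079 = 0.035573 + 0.024516 = 0.060089
R_eff = 1/U_eff = 16.642 ft²·°F·h/BTU
Q = 1252 × (67.93 − 14.05) / 16.642 = 4053.5 BTU/h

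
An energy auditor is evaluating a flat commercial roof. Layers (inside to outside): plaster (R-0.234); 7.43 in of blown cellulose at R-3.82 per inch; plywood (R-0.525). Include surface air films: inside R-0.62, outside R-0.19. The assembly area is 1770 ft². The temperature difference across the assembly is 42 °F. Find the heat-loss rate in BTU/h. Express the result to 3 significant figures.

2480 BTU/h

7.43 × 3.82 = 28.38
R_total = 0.62 + 0.234 + 28.38 + 0.525 + 0.19 = 29.95 ft²·°F·h/BTU
Q = A·ΔT/R = 1770 × 42 / 29.95 = 2482 BTU/h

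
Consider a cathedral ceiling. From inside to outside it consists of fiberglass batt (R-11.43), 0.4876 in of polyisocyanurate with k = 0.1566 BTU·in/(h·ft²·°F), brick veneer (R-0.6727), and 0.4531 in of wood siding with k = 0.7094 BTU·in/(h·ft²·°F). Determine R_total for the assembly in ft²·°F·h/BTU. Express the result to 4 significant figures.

0.4876/0.1566 = 3.1137
0.4531/0.7094 = 0.63871
R_total = 11.43 + 3.1137 + 0.6727 + 0.63871 = 15.855 ft²·°F·h/BTU

15.86 ft²·°F·h/BTU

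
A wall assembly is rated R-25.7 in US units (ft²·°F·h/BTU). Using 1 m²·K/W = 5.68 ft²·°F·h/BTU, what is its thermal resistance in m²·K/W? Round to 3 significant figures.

4.52 m²·K/W

R_SI = 25.7/5.68 = 4.525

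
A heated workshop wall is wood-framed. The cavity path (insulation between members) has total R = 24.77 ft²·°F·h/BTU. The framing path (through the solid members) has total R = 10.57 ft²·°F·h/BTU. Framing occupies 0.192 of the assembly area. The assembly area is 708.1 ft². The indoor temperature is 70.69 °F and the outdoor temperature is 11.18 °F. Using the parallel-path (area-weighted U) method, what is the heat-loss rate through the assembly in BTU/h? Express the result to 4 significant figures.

U_eff = 0.808/24.77 + 0.192/10.57 = 0.03262 + 0.018165 = 0.050785
R_eff = 1/U_eff = 19.691 ft²·°F·h/BTU
Q = 708.1 × (70.69 − 11.18) / 19.691 = 2140 BTU/h

2140 BTU/h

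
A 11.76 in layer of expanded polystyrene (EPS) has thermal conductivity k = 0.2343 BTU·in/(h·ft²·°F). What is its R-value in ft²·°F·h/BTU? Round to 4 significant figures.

50.19 ft²·°F·h/BTU

R = L/k = 11.76/0.2343 = 50.192 ft²·°F·h/BTU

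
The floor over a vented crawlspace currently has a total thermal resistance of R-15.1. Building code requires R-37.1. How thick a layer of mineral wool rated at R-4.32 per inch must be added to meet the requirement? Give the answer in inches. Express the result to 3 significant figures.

ΔR = 37.1 − 15.1 = 22 ft²·°F·h/BTU
L = ΔR / (R/in) = 22/4.32 = 5.093 in

5.09 in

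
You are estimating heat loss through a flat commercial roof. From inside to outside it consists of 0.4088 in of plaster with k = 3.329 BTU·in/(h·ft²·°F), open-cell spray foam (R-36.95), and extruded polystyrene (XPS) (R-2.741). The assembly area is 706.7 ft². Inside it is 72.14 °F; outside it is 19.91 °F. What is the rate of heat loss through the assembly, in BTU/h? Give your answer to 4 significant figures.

0.4088/3.329 = 0.1228
R_total = 0.1228 + 36.95 + 2.741 = 39.814 ft²·°F·h/BTU
Q = A·ΔT/R = 706.7 × (72.14 − 19.91) / 39.814 = 927.09 BTU/h

927.1 BTU/h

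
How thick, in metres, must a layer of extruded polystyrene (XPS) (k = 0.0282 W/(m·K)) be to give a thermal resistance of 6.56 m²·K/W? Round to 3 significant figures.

L = R·k = 6.56 × 0.0282 = 0.185 m

0.185 m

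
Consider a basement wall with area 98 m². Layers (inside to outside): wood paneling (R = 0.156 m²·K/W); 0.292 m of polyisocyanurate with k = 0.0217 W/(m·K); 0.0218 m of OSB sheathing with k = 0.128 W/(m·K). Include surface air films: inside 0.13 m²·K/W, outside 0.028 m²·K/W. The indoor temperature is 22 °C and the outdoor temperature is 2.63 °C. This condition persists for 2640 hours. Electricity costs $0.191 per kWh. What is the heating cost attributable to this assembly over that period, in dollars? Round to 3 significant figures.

68.7 dollars

0.292/0.0217 = 13.46
0.0218/0.128 = 0.1703
R_total = 0.13 + 0.156 + 13.46 + 0.1703 + 0.028 = 13.94 m²·K/W
Q = 98 × (22 − 2.63) / 13.94 = 136.2 W
E = 136.2 W × 2640 h / 1000 = 359.5 kWh
Cost = 359.5 × 0.191 = $68.66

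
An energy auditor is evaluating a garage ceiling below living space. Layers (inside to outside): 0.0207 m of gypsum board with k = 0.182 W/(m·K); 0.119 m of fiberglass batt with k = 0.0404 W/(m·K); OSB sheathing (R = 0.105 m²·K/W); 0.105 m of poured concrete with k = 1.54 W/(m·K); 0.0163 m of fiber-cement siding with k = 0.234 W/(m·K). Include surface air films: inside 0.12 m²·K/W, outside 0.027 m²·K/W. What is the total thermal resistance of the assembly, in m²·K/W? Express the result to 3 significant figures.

0.0207/0.182 = 0.1137
0.119/0.0404 = 2.946
0.105/1.54 = 0.06818
0.0163/0.234 = 0.06966
R_total = 0.12 + 0.1137 + 2.946 + 0.105 + 0.06818 + 0.06966 + 0.027 = 3.449 m²·K/W

3.45 m²·K/W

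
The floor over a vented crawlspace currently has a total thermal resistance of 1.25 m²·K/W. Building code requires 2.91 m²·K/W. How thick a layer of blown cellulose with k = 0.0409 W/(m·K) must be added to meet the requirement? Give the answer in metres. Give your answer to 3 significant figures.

0.0679 m

ΔR = 2.91 − 1.25 = 1.66 m²·K/W
L = ΔR × k = 1.66 × 0.0409 = 0.06789 m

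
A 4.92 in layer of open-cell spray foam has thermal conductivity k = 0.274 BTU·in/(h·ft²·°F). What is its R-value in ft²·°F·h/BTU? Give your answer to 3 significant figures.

18.0 ft²·°F·h/BTU

R = L/k = 4.92/0.274 = 17.96 ft²·°F·h/BTU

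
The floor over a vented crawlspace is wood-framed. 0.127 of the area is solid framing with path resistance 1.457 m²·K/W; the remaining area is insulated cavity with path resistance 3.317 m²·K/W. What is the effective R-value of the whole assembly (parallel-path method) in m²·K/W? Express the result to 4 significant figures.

2.854 m²·K/W

U_eff = 0.873/3.317 + 0.127/1.457 = 0.26319 + 0.087165 = 0.35036
R_eff = 1/U_eff = 2.8542 m²·K/W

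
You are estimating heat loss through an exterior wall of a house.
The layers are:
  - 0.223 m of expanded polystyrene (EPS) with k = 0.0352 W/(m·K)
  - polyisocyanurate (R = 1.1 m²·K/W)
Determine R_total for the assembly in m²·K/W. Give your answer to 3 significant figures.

7.44 m²·K/W

0.223/0.0352 = 6.335
R_total = 6.335 + 1.1 = 7.435 m²·K/W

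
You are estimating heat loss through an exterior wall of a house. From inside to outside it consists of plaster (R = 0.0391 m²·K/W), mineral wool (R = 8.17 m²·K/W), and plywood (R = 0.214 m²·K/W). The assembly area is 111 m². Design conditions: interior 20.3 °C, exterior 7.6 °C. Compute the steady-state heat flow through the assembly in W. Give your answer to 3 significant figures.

R_total = 0.0391 + 8.17 + 0.214 = 8.423 m²·K/W
Q = A·ΔT/R = 111 × (20.3 − 7.6) / 8.423 = 167.4 W

167 W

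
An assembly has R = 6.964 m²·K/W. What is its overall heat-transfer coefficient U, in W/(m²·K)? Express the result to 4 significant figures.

U = 1/R = 1/6.964 = 0.1436

0.1436 W/(m²·K)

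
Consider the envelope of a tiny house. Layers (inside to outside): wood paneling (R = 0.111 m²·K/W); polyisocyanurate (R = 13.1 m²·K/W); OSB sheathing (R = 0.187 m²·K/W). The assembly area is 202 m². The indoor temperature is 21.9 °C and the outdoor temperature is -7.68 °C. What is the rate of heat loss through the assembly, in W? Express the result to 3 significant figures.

R_total = 0.111 + 13.1 + 0.187 = 13.4 m²·K/W
Q = A·ΔT/R = 202 × (21.9 − (-7.68)) / 13.4 = 446 W

446 W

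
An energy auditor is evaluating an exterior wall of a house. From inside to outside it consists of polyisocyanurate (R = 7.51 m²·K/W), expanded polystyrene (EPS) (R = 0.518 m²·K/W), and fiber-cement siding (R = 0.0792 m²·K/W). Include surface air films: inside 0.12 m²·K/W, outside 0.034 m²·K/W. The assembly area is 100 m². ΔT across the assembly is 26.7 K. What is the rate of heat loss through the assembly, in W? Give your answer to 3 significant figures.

R_total = 0.12 + 7.51 + 0.518 + 0.0792 + 0.034 = 8.261 m²·K/W
Q = A·ΔT/R = 100 × 26.7 / 8.261 = 323.2 W

323 W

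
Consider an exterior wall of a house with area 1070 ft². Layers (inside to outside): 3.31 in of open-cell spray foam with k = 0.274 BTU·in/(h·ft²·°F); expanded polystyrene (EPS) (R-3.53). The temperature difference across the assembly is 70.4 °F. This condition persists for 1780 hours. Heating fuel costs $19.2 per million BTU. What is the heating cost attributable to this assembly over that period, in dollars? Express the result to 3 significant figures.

3.31/0.274 = 12.08
R_total = 12.08 + 3.53 = 15.61 ft²·°F·h/BTU
Q = 1070 × 70.4 / 15.61 = 4826 BTU/h
E = 4826 × 1780 = 8589000 BTU
Cost = 8589000/10⁶ × 19.2 = $164.9

165 dollars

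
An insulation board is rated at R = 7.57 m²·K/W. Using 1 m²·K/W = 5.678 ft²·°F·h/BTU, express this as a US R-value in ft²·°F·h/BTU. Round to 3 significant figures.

43.0 ft²·°F·h/BTU

R_US = 7.57 × 5.678 = 42.98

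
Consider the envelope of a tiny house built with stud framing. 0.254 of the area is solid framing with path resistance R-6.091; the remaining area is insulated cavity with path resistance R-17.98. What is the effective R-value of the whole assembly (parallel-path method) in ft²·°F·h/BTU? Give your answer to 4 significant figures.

12.02 ft²·°F·h/BTU

U_eff = 0.746/17.98 + 0.254/6.091 = 0.041491 + 0.041701 = 0.083191
R_eff = 1/U_eff = 12.02 ft²·°F·h/BTU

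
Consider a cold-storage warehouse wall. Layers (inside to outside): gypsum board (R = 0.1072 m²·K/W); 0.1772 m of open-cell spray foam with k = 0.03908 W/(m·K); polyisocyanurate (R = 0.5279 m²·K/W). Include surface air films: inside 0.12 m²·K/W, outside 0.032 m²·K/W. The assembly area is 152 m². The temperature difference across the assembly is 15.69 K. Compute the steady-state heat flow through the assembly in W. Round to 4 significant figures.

0.1772/0.03908 = 4.5343
R_total = 0.12 + 0.1072 + 4.5343 + 0.5279 + 0.032 = 5.3214 m²·K/W
Q = A·ΔT/R = 152 × 15.69 / 5.3214 = 448.17 W

448.2 W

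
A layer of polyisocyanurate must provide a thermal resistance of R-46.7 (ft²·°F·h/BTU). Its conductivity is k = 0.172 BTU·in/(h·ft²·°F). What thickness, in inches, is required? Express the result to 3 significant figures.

8.03 in

L = R × k = 46.7 × 0.172 = 8.032 in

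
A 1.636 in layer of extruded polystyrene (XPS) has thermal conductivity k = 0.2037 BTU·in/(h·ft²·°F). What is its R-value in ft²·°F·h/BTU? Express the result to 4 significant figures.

8.031 ft²·°F·h/BTU

R = L/k = 1.636/0.2037 = 8.0314 ft²·°F·h/BTU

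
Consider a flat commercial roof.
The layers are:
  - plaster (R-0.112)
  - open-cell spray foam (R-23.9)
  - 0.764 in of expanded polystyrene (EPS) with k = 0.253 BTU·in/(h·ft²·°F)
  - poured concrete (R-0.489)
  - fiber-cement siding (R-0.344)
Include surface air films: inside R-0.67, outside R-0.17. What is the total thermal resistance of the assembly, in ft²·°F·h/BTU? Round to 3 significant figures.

28.7 ft²·°F·h/BTU

0.764/0.253 = 3.02
R_total = 0.67 + 0.112 + 23.9 + 3.02 + 0.489 + 0.344 + 0.17 = 28.7 ft²·°F·h/BTU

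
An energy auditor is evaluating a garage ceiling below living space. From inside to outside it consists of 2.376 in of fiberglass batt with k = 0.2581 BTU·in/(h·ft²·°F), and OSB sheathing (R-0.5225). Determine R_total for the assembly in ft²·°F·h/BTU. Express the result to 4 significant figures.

9.728 ft²·°F·h/BTU

2.376/0.2581 = 9.2057
R_total = 9.2057 + 0.5225 = 9.7282 ft²·°F·h/BTU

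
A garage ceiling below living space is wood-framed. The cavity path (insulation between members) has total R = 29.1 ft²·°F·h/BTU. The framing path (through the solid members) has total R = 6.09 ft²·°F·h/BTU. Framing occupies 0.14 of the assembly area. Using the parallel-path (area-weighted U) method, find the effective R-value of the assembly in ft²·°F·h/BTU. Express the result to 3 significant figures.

19.0 ft²·°F·h/BTU

U_eff = 0.86/29.1 + 0.14/6.09 = 0.02955 + 0.02299 = 0.05254
R_eff = 1/U_eff = 19.03 ft²·°F·h/BTU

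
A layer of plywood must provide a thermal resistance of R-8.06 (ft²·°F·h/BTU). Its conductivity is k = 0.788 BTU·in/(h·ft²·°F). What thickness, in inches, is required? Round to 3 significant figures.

6.35 in

L = R × k = 8.06 × 0.788 = 6.351 in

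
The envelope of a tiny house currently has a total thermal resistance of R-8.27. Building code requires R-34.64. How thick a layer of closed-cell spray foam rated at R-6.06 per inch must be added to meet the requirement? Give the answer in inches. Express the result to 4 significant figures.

ΔR = 34.64 − 8.27 = 26.37 ft²·°F·h/BTU
L = ΔR / (R/in) = 26.37/6.06 = 4.3515 in

4.351 in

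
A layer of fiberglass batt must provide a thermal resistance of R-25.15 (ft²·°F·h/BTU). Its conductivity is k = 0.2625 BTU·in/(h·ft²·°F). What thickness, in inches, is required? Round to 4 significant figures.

6.602 in

L = R × k = 25.15 × 0.2625 = 6.6019 in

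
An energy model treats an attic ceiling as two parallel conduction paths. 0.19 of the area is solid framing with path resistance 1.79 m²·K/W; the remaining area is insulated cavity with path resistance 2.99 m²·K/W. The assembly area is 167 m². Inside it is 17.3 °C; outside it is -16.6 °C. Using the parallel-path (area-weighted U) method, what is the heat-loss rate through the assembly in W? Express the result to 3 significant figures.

2130 W

U_eff = 0.81/2.99 + 0.19/1.79 = 0.2709 + 0.1061 = 0.377
R_eff = 1/U_eff = 2.652 m²·K/W
Q = 167 × (17.3 − (-16.6)) / 2.652 = 2135 W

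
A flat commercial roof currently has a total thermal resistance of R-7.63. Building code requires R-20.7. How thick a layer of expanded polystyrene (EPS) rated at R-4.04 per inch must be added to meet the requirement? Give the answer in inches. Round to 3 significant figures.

3.24 in

ΔR = 20.7 − 7.63 = 13.07 ft²·°F·h/BTU
L = ΔR / (R/in) = 13.07/4.04 = 3.235 in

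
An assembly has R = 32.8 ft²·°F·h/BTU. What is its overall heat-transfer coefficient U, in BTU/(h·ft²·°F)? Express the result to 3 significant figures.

U = 1/R = 1/32.8 = 0.03049

0.0305 BTU/(h·ft²·°F)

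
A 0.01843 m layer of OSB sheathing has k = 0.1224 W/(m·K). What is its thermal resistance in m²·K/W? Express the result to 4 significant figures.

0.1506 m²·K/W

R = L/k = 0.01843/0.1224 = 0.15057 m²·K/W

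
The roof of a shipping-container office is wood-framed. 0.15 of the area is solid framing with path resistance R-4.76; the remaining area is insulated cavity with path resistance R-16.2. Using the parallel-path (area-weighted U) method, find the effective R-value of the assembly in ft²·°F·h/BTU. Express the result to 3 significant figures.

U_eff = 0.85/16.2 + 0.15/4.76 = 0.05247 + 0.03151 = 0.08398
R_eff = 1/U_eff = 11.91 ft²·°F·h/BTU

11.9 ft²·°F·h/BTU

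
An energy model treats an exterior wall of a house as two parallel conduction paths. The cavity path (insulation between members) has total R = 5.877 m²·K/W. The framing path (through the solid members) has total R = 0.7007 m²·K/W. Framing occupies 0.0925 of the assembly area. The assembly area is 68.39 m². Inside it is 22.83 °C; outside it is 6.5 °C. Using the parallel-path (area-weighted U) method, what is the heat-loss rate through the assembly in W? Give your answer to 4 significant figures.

U_eff = 0.9075/5.877 + 0.0925/0.7007 = 0.15442 + 0.13201 = 0.28643
R_eff = 1/U_eff = 3.4913 m²·K/W
Q = 68.39 × (22.83 − 6.5) / 3.4913 = 319.88 W

319.9 W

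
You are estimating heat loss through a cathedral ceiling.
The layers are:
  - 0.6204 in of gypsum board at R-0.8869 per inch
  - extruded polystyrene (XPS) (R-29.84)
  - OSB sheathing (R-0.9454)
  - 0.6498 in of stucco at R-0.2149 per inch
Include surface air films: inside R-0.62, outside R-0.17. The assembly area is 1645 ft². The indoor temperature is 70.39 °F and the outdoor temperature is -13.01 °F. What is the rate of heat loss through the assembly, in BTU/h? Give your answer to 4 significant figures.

0.6204 × 0.8869 = 0.55023
0.6498 × 0.2149 = 0.13964
R_total = 0.62 + 0.55023 + 29.84 + 0.9454 + 0.13964 + 0.17 = 32.265 ft²·°F·h/BTU
Q = A·ΔT/R = 1645 × (70.39 − (-13.01)) / 32.265 = 4252 BTU/h

4252 BTU/h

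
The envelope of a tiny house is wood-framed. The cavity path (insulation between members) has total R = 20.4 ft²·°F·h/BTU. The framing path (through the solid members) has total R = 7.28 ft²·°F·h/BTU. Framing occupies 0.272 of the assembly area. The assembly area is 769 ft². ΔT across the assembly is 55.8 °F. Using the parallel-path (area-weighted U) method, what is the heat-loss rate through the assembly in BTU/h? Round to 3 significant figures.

3130 BTU/h

U_eff = 0.728/20.4 + 0.272/7.28 = 0.03569 + 0.03736 = 0.07305
R_eff = 1/U_eff = 13.69 ft²·°F·h/BTU
Q = 769 × 55.8 / 13.69 = 3135 BTU/h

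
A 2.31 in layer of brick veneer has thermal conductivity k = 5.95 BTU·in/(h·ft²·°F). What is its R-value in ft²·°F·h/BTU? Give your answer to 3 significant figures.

0.388 ft²·°F·h/BTU

R = L/k = 2.31/5.95 = 0.3882 ft²·°F·h/BTU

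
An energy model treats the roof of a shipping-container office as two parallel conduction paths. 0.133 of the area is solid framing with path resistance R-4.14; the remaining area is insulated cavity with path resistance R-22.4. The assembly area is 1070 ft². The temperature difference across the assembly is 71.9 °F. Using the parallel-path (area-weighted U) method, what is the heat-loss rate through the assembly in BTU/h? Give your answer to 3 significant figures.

U_eff = 0.867/22.4 + 0.133/4.14 = 0.03871 + 0.03213 = 0.07083
R_eff = 1/U_eff = 14.12 ft²·°F·h/BTU
Q = 1070 × 71.9 / 14.12 = 5449 BTU/h

5450 BTU/h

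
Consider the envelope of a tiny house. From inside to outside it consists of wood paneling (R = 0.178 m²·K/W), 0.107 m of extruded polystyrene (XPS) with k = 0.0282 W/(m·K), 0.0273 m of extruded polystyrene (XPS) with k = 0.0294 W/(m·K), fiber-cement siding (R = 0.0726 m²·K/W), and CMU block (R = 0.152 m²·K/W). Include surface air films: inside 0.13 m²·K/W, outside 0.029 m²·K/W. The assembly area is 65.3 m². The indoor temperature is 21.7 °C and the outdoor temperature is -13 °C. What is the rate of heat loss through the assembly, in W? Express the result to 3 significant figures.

429 W

0.107/0.0282 = 3.794
0.0273/0.0294 = 0.9286
R_total = 0.13 + 0.178 + 3.794 + 0.9286 + 0.0726 + 0.152 + 0.029 = 5.284 m²·K/W
Q = A·ΔT/R = 65.3 × (21.7 − (-13)) / 5.284 = 428.8 W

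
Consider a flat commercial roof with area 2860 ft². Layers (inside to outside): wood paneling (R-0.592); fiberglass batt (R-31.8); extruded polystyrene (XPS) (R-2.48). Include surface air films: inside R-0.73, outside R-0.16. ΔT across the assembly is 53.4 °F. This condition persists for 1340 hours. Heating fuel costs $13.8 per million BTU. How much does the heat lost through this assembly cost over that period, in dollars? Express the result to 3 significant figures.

R_total = 0.73 + 0.592 + 31.8 + 2.48 + 0.16 = 35.76 ft²·°F·h/BTU
Q = 2860 × 53.4 / 35.76 = 4271 BTU/h
E = 4271 × 1340 = 5723000 BTU
Cost = 5723000/10⁶ × 13.8 = $78.97

79.0 dollars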